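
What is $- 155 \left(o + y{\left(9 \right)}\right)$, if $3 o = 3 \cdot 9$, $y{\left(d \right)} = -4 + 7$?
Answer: $-1860$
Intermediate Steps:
$y{\left(d \right)} = 3$
$o = 9$ ($o = \frac{3 \cdot 9}{3} = \frac{1}{3} \cdot 27 = 9$)
$- 155 \left(o + y{\left(9 \right)}\right) = - 155 \left(9 + 3\right) = \left(-155\right) 12 = -1860$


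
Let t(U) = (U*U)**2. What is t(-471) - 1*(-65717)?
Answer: 49213494998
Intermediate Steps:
t(U) = U**4 (t(U) = (U**2)**2 = U**4)
t(-471) - 1*(-65717) = (-471)**4 - 1*(-65717) = 49213429281 + 65717 = 49213494998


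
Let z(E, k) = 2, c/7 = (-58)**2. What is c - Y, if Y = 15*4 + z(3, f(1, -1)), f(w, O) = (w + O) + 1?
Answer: 23486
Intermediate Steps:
c = 23548 (c = 7*(-58)**2 = 7*3364 = 23548)
f(w, O) = 1 + O + w (f(w, O) = (O + w) + 1 = 1 + O + w)
Y = 62 (Y = 15*4 + 2 = 60 + 2 = 62)
c - Y = 23548 - 1*62 = 23548 - 62 = 23486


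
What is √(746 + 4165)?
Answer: √4911 ≈ 70.078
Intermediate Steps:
√(746 + 4165) = √4911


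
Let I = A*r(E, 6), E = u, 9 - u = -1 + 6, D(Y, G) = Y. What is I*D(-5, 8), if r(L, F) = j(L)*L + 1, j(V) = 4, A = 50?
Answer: -4250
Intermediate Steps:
u = 4 (u = 9 - (-1 + 6) = 9 - 1*5 = 9 - 5 = 4)
E = 4
r(L, F) = 1 + 4*L (r(L, F) = 4*L + 1 = 1 + 4*L)
I = 850 (I = 50*(1 + 4*4) = 50*(1 + 16) = 50*17 = 850)
I*D(-5, 8) = 850*(-5) = -4250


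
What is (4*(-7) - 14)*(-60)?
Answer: 2520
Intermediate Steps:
(4*(-7) - 14)*(-60) = (-28 - 14)*(-60) = -42*(-60) = 2520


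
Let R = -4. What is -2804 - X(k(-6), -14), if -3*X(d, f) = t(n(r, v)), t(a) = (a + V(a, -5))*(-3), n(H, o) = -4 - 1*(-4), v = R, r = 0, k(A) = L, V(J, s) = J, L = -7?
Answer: -2804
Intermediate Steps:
k(A) = -7
v = -4
n(H, o) = 0 (n(H, o) = -4 + 4 = 0)
t(a) = -6*a (t(a) = (a + a)*(-3) = (2*a)*(-3) = -6*a)
X(d, f) = 0 (X(d, f) = -(-2)*0 = -⅓*0 = 0)
-2804 - X(k(-6), -14) = -2804 - 1*0 = -2804 + 0 = -2804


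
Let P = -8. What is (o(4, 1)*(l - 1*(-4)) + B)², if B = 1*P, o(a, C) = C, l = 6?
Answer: 4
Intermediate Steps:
B = -8 (B = 1*(-8) = -8)
(o(4, 1)*(l - 1*(-4)) + B)² = (1*(6 - 1*(-4)) - 8)² = (1*(6 + 4) - 8)² = (1*10 - 8)² = (10 - 8)² = 2² = 4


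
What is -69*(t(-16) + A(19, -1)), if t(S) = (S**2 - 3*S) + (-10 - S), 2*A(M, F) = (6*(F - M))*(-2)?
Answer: -29670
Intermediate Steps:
A(M, F) = -6*F + 6*M (A(M, F) = ((6*(F - M))*(-2))/2 = ((-6*M + 6*F)*(-2))/2 = (-12*F + 12*M)/2 = -6*F + 6*M)
t(S) = -10 + S**2 - 4*S
-69*(t(-16) + A(19, -1)) = -69*((-10 + (-16)**2 - 4*(-16)) + (-6*(-1) + 6*19)) = -69*((-10 + 256 + 64) + (6 + 114)) = -69*(310 + 120) = -69*430 = -29670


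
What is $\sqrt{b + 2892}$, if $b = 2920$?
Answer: $2 \sqrt{1453} \approx 76.236$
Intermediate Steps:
$\sqrt{b + 2892} = \sqrt{2920 + 2892} = \sqrt{5812} = 2 \sqrt{1453}$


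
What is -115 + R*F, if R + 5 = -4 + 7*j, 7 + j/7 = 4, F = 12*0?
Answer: -115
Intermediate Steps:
F = 0
j = -21 (j = -49 + 7*4 = -49 + 28 = -21)
R = -156 (R = -5 + (-4 + 7*(-21)) = -5 + (-4 - 147) = -5 - 151 = -156)
-115 + R*F = -115 - 156*0 = -115 + 0 = -115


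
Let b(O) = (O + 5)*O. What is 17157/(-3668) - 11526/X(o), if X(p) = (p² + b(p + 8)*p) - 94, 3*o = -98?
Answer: -410618523/105217628 ≈ -3.9026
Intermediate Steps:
o = -98/3 (o = (⅓)*(-98) = -98/3 ≈ -32.667)
b(O) = O*(5 + O) (b(O) = (5 + O)*O = O*(5 + O))
X(p) = -94 + p² + p*(8 + p)*(13 + p) (X(p) = (p² + ((p + 8)*(5 + (p + 8)))*p) - 94 = (p² + ((8 + p)*(5 + (8 + p)))*p) - 94 = (p² + ((8 + p)*(13 + p))*p) - 94 = (p² + p*(8 + p)*(13 + p)) - 94 = -94 + p² + p*(8 + p)*(13 + p))
17157/(-3668) - 11526/X(o) = 17157/(-3668) - 11526/(-94 + (-98/3)² - 98*(8 - 98/3)*(13 - 98/3)/3) = 17157*(-1/3668) - 11526/(-94 + 9604/9 - 98/3*(-74/3)*(-59/3)) = -2451/524 - 11526/(-94 + 9604/9 - 427868/27) = -2451/524 - 11526/(-401594/27) = -2451/524 - 11526*(-27/401594) = -2451/524 + 155601/200797 = -410618523/105217628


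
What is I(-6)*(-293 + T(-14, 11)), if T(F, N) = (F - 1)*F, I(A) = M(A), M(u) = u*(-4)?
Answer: -1992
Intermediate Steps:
M(u) = -4*u
I(A) = -4*A
T(F, N) = F*(-1 + F) (T(F, N) = (-1 + F)*F = F*(-1 + F))
I(-6)*(-293 + T(-14, 11)) = (-4*(-6))*(-293 - 14*(-1 - 14)) = 24*(-293 - 14*(-15)) = 24*(-293 + 210) = 24*(-83) = -1992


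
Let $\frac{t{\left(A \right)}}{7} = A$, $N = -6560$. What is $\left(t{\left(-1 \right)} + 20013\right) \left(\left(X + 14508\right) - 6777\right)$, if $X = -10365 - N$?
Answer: $78543556$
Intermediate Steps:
$t{\left(A \right)} = 7 A$
$X = -3805$ ($X = -10365 - -6560 = -10365 + 6560 = -3805$)
$\left(t{\left(-1 \right)} + 20013\right) \left(\left(X + 14508\right) - 6777\right) = \left(7 \left(-1\right) + 20013\right) \left(\left(-3805 + 14508\right) - 6777\right) = \left(-7 + 20013\right) \left(10703 - 6777\right) = 20006 \cdot 3926 = 78543556$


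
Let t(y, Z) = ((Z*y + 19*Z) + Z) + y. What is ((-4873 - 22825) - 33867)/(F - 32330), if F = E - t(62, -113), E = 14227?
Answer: 61565/8899 ≈ 6.9182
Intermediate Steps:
t(y, Z) = y + 20*Z + Z*y (t(y, Z) = ((19*Z + Z*y) + Z) + y = (20*Z + Z*y) + y = y + 20*Z + Z*y)
F = 23431 (F = 14227 - (62 + 20*(-113) - 113*62) = 14227 - (62 - 2260 - 7006) = 14227 - 1*(-9204) = 14227 + 9204 = 23431)
((-4873 - 22825) - 33867)/(F - 32330) = ((-4873 - 22825) - 33867)/(23431 - 32330) = (-27698 - 33867)/(-8899) = -61565*(-1/8899) = 61565/8899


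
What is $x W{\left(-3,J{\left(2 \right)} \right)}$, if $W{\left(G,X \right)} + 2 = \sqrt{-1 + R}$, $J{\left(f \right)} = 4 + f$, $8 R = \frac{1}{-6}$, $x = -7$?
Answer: $14 - \frac{49 i \sqrt{3}}{12} \approx 14.0 - 7.0725 i$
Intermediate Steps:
$R = - \frac{1}{48}$ ($R = \frac{1}{8 \left(-6\right)} = \frac{1}{8} \left(- \frac{1}{6}\right) = - \frac{1}{48} \approx -0.020833$)
$W{\left(G,X \right)} = -2 + \frac{7 i \sqrt{3}}{12}$ ($W{\left(G,X \right)} = -2 + \sqrt{-1 - \frac{1}{48}} = -2 + \sqrt{- \frac{49}{48}} = -2 + \frac{7 i \sqrt{3}}{12}$)
$x W{\left(-3,J{\left(2 \right)} \right)} = - 7 \left(-2 + \frac{7 i \sqrt{3}}{12}\right) = 14 - \frac{49 i \sqrt{3}}{12}$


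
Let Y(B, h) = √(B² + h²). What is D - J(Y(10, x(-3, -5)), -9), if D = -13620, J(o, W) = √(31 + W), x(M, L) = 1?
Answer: -13620 - √22 ≈ -13625.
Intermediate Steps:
D - J(Y(10, x(-3, -5)), -9) = -13620 - √(31 - 9) = -13620 - √22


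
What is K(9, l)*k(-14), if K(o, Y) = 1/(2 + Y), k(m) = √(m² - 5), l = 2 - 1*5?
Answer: -√191 ≈ -13.820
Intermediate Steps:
l = -3 (l = 2 - 5 = -3)
k(m) = √(-5 + m²)
K(9, l)*k(-14) = √(-5 + (-14)²)/(2 - 3) = √(-5 + 196)/(-1) = -√191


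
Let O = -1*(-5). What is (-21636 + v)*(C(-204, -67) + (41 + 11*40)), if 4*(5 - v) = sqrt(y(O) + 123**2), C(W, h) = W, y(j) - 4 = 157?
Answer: -5991787 - 277*sqrt(15290)/4 ≈ -6.0004e+6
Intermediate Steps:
O = 5
y(j) = 161 (y(j) = 4 + 157 = 161)
v = 5 - sqrt(15290)/4 (v = 5 - sqrt(161 + 123**2)/4 = 5 - sqrt(161 + 15129)/4 = 5 - sqrt(15290)/4 ≈ -25.913)
(-21636 + v)*(C(-204, -67) + (41 + 11*40)) = (-21636 + (5 - sqrt(15290)/4))*(-204 + (41 + 11*40)) = (-21631 - sqrt(15290)/4)*(-204 + (41 + 440)) = (-21631 - sqrt(15290)/4)*(-204 + 481) = (-21631 - sqrt(15290)/4)*277 = -5991787 - 277*sqrt(15290)/4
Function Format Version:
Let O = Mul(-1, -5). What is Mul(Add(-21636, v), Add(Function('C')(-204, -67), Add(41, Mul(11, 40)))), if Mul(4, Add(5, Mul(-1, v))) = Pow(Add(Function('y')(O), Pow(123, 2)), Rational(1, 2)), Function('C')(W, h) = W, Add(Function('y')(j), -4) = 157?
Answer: Add(-5991787, Mul(Rational(-277, 4), Pow(15290, Rational(1, 2)))) ≈ -6.0004e+6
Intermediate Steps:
O = 5
Function('y')(j) = 161 (Function('y')(j) = Add(4, 157) = 161)
v = Add(5, Mul(Rational(-1, 4), Pow(15290, Rational(1, 2)))) (v = Add(5, Mul(Rational(-1, 4), Pow(Add(161, Pow(123, 2)), Rational(1, 2)))) = Add(5, Mul(Rational(-1, 4), Pow(Add(161, 15129), Rational(1, 2)))) = Add(5, Mul(Rational(-1, 4), Pow(15290, Rational(1, 2)))) ≈ -25.913)
Mul(Add(-21636, v), Add(Function('C')(-204, -67), Add(41, Mul(11, 40)))) = Mul(Add(-21636, Add(5, Mul(Rational(-1, 4), Pow(15290, Rational(1, 2))))), Add(-204, Add(41, Mul(11, 40)))) = Mul(Add(-21631, Mul(Rational(-1, 4), Pow(15290, Rational(1, 2)))), Add(-204, Add(41, 440))) = Mul(Add(-21631, Mul(Rational(-1, 4), Pow(15290, Rational(1, 2)))), Add(-204, 481)) = Mul(Add(-21631, Mul(Rational(-1, 4), Pow(15290, Rational(1, 2)))), 277) = Add(-5991787, Mul(Rational(-277, 4), Pow(15290, Rational(1, 2))))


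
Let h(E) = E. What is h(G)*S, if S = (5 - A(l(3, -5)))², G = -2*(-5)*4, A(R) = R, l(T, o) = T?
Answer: 160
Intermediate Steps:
G = 40 (G = 10*4 = 40)
S = 4 (S = (5 - 1*3)² = (5 - 3)² = 2² = 4)
h(G)*S = 40*4 = 160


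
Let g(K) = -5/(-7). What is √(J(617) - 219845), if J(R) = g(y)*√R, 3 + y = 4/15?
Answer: √(-10772405 + 35*√617)/7 ≈ 468.86*I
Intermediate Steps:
y = -41/15 (y = -3 + 4/15 = -41/15 ≈ -2.7333)
g(K) = 5/7 (g(K) = -5*(-⅐) = 5/7)
J(R) = 5*√R/7
√(J(617) - 219845) = √(5*√617/7 - 219845) = √(-219845 + 5*√617/7)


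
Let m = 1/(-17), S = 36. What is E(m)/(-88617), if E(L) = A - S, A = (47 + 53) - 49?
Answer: -5/29539 ≈ -0.00016927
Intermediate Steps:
A = 51 (A = 100 - 49 = 51)
m = -1/17 ≈ -0.058824
E(L) = 15 (E(L) = 51 - 1*36 = 51 - 36 = 15)
E(m)/(-88617) = 15/(-88617) = 15*(-1/88617) = -5/29539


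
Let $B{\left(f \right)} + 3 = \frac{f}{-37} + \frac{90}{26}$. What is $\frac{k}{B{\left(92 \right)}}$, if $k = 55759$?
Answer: $- \frac{26820079}{974} \approx -27536.0$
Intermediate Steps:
$B{\left(f \right)} = \frac{6}{13} - \frac{f}{37}$ ($B{\left(f \right)} = -3 + \left(\frac{f}{-37} + \frac{90}{26}\right) = -3 + \left(f \left(- \frac{1}{37}\right) + 90 \cdot \frac{1}{26}\right) = -3 - \left(- \frac{45}{13} + \frac{f}{37}\right) = \frac{6}{13} - \frac{f}{37}$)
$\frac{k}{B{\left(92 \right)}} = \frac{55759}{\frac{6}{13} - \frac{92}{37}} = \frac{55759}{- \frac{974}{481}} = 55759 \left(- \frac{481}{974}\right) = - \frac{26820079}{974}$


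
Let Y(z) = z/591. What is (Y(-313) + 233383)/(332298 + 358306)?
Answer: 34482260/102036741 ≈ 0.33794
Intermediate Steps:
Y(z) = z/591 (Y(z) = z*(1/591) = z/591)
(Y(-313) + 233383)/(332298 + 358306) = ((1/591)*(-313) + 233383)/(332298 + 358306) = (-313/591 + 233383)/690604 = (137929040/591)*(1/690604) = 34482260/102036741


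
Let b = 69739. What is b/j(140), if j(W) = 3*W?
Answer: 69739/420 ≈ 166.05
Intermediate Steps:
b/j(140) = 69739/((3*140)) = 69739/420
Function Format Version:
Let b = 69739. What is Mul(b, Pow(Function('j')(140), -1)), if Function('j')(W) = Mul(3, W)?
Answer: Rational(69739, 420) ≈ 166.05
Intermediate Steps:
Mul(b, Pow(Function('j')(140), -1)) = Mul(69739, Pow(Mul(3, 140), -1)) = Mul(69739, Pow(420, -1)) = Mul(69739, Rational(1, 420)) = Rational(69739, 420)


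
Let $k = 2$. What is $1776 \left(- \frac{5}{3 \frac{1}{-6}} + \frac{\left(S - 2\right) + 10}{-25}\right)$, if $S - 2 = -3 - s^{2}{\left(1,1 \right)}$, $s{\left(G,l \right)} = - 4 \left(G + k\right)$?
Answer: $\frac{687312}{25} \approx 27492.0$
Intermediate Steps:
$s{\left(G,l \right)} = -8 - 4 G$ ($s{\left(G,l \right)} = - 4 \left(G + 2\right) = - 4 \left(2 + G\right) = -8 - 4 G$)
$S = -145$ ($S = 2 - \left(3 + \left(-8 - 4\right)^{2}\right) = 2 - 147 = -145$)
$1776 \left(- \frac{5}{3 \frac{1}{-6}} + \frac{\left(S - 2\right) + 10}{-25}\right) = 1776 \left(- \frac{5}{3 \frac{1}{-6}} + \frac{\left(-145 - 2\right) + 10}{-25}\right) = 1776 \left(- \frac{5}{3 \left(- \frac{1}{6}\right)} + \left(-147 + 10\right) \left(- \frac{1}{25}\right)\right) = 1776 \left(- \frac{5}{- \frac{1}{2}} - - \frac{137}{25}\right) = 1776 \left(\left(-5\right) \left(-2\right) + \frac{137}{25}\right) = 1776 \left(10 + \frac{137}{25}\right) = 1776 \cdot \frac{387}{25} = \frac{687312}{25}$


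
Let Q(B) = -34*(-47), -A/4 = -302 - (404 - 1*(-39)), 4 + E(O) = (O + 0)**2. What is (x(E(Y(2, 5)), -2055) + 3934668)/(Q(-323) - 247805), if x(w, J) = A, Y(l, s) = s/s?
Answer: -302896/18939 ≈ -15.993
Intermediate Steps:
Y(l, s) = 1
E(O) = -4 + O**2 (E(O) = -4 + (O + 0)**2 = -4 + O**2)
A = 2980 (A = -4*(-302 - (404 - 1*(-39))) = -4*(-302 - (404 + 39)) = -4*(-302 - 1*443) = -4*(-302 - 443) = -4*(-745) = 2980)
x(w, J) = 2980
Q(B) = 1598
(x(E(Y(2, 5)), -2055) + 3934668)/(Q(-323) - 247805) = (2980 + 3934668)/(1598 - 247805) = 3937648/(-246207) = 3937648*(-1/246207) = -302896/18939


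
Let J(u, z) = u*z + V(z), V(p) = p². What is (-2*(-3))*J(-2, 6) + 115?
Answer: 259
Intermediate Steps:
J(u, z) = z² + u*z (J(u, z) = u*z + z² = z² + u*z)
(-2*(-3))*J(-2, 6) + 115 = (-2*(-3))*(6*(-2 + 6)) + 115 = 6*(6*4) + 115 = 6*24 + 115 = 144 + 115 = 259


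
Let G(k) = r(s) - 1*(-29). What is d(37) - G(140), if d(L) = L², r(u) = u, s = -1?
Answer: 1341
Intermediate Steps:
G(k) = 28 (G(k) = -1 - 1*(-29) = -1 + 29 = 28)
d(37) - G(140) = 37² - 1*28 = 1369 - 28 = 1341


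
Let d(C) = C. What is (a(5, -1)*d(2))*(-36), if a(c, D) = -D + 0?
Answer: -72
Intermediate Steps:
a(c, D) = -D
(a(5, -1)*d(2))*(-36) = (-1*(-1)*2)*(-36) = (1*2)*(-36) = 2*(-36) = -72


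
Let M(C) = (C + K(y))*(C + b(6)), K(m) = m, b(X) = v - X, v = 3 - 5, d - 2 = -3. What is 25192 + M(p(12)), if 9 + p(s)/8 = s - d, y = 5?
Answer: 26080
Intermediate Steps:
d = -1 (d = 2 - 3 = -1)
v = -2
p(s) = -64 + 8*s (p(s) = -72 + 8*(s - 1*(-1)) = -72 + 8*(s + 1) = -72 + 8*(1 + s) = -72 + (8 + 8*s) = -64 + 8*s)
b(X) = -2 - X
M(C) = (-8 + C)*(5 + C) (M(C) = (C + 5)*(C + (-2 - 1*6)) = (5 + C)*(C + (-2 - 6)) = (5 + C)*(C - 8) = (5 + C)*(-8 + C) = (-8 + C)*(5 + C))
25192 + M(p(12)) = 25192 + (-40 + (-64 + 8*12)² - 3*(-64 + 8*12)) = 25192 + (-40 + (-64 + 96)² - 3*(-64 + 96)) = 25192 + (-40 + 32² - 3*32) = 25192 + (-40 + 1024 - 96) = 25192 + 888 = 26080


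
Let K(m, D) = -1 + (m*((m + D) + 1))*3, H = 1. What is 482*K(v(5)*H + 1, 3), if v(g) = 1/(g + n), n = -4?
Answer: 16870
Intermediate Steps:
v(g) = 1/(-4 + g) (v(g) = 1/(g - 4) = 1/(-4 + g))
K(m, D) = -1 + 3*m*(1 + D + m) (K(m, D) = -1 + (m*((D + m) + 1))*3 = -1 + (m*(1 + D + m))*3 = -1 + 3*m*(1 + D + m))
482*K(v(5)*H + 1, 3) = 482*(-1 + 3*(1/(-4 + 5) + 1) + 3*(1/(-4 + 5) + 1)² + 3*3*(1/(-4 + 5) + 1)) = 482*(-1 + 3*(1/1 + 1) + 3*(1/1 + 1)² + 3*3*(1/1 + 1)) = 482*(-1 + 3*(1*1 + 1) + 3*(1*1 + 1)² + 3*3*(1*1 + 1)) = 482*(-1 + 3*(1 + 1) + 3*(1 + 1)² + 3*3*(1 + 1)) = 482*(-1 + 3*2 + 3*2² + 3*3*2) = 482*(-1 + 6 + 3*4 + 18) = 482*(-1 + 6 + 12 + 18) = 482*35 = 16870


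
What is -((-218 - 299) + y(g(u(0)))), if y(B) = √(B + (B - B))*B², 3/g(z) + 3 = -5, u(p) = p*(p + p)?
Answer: 517 - 9*I*√6/256 ≈ 517.0 - 0.086115*I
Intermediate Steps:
u(p) = 2*p² (u(p) = p*(2*p) = 2*p²)
g(z) = -3/8 (g(z) = 3/(-3 - 5) = 3/(-8) = 3*(-⅛) = -3/8)
y(B) = B^(5/2) (y(B) = √(B + 0)*B² = √B*B² = B^(5/2))
-((-218 - 299) + y(g(u(0)))) = -((-218 - 299) + (-3/8)^(5/2)) = -(-517 + 9*I*√6/256) = 517 - 9*I*√6/256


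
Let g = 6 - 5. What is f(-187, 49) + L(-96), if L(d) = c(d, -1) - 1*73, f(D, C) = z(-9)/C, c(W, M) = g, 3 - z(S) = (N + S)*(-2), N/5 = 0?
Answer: -3543/49 ≈ -72.306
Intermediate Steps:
N = 0 (N = 5*0 = 0)
g = 1
z(S) = 3 + 2*S (z(S) = 3 - (0 + S)*(-2) = 3 - S*(-2) = 3 - (-2)*S = 3 + 2*S)
c(W, M) = 1
f(D, C) = -15/C (f(D, C) = (3 + 2*(-9))/C = (3 - 18)/C = -15/C)
L(d) = -72 (L(d) = 1 - 1*73 = 1 - 73 = -72)
f(-187, 49) + L(-96) = -15/49 - 72 = -3543/49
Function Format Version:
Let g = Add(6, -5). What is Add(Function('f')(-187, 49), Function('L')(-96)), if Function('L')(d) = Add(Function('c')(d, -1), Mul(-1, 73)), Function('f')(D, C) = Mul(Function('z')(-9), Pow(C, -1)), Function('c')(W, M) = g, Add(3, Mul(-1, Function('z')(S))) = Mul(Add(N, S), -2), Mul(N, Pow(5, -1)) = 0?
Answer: Rational(-3543, 49) ≈ -72.306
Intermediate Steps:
N = 0 (N = Mul(5, 0) = 0)
g = 1
Function('z')(S) = Add(3, Mul(2, S)) (Function('z')(S) = Add(3, Mul(-1, Mul(Add(0, S), -2))) = Add(3, Mul(-1, Mul(S, -2))) = Add(3, Mul(-1, Mul(-2, S))) = Add(3, Mul(2, S)))
Function('c')(W, M) = 1
Function('f')(D, C) = Mul(-15, Pow(C, -1)) (Function('f')(D, C) = Mul(Add(3, Mul(2, -9)), Pow(C, -1)) = Mul(Add(3, -18), Pow(C, -1)) = Mul(-15, Pow(C, -1)))
Function('L')(d) = -72 (Function('L')(d) = Add(1, Mul(-1, 73)) = Add(1, -73) = -72)
Add(Function('f')(-187, 49), Function('L')(-96)) = Add(Mul(-15, Pow(49, -1)), -72) = Add(Mul(-15, Rational(1, 49)), -72) = Add(Rational(-15, 49), -72) = Rational(-3543, 49)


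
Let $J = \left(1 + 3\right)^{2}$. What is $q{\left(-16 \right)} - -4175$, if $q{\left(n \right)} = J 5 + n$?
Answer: $4239$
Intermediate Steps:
$J = 16$ ($J = 4^{2} = 16$)
$q{\left(n \right)} = 80 + n$ ($q{\left(n \right)} = 16 \cdot 5 + n = 80 + n$)
$q{\left(-16 \right)} - -4175 = \left(80 - 16\right) - -4175 = 64 + 4175 = 4239$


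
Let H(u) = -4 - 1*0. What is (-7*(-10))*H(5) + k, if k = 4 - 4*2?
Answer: -284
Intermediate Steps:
H(u) = -4 (H(u) = -4 + 0 = -4)
k = -4 (k = 4 - 8 = -4)
(-7*(-10))*H(5) + k = -7*(-10)*(-4) - 4 = 70*(-4) - 4 = -280 - 4 = -284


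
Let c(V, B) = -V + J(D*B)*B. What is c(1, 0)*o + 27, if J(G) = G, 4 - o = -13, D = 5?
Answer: 10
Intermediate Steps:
o = 17 (o = 4 - 1*(-13) = 4 + 13 = 17)
c(V, B) = -V + 5*B² (c(V, B) = -V + (5*B)*B = -V + 5*B²)
c(1, 0)*o + 27 = (-1*1 + 5*0²)*17 + 27 = (-1 + 5*0)*17 + 27 = (-1 + 0)*17 + 27 = -1*17 + 27 = -17 + 27 = 10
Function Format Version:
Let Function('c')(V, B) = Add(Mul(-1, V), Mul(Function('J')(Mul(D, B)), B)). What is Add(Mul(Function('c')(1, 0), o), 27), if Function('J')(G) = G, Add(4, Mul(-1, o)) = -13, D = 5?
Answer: 10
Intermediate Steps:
o = 17 (o = Add(4, Mul(-1, -13)) = Add(4, 13) = 17)
Function('c')(V, B) = Add(Mul(-1, V), Mul(5, Pow(B, 2))) (Function('c')(V, B) = Add(Mul(-1, V), Mul(Mul(5, B), B)) = Add(Mul(-1, V), Mul(5, Pow(B, 2))))
Add(Mul(Function('c')(1, 0), o), 27) = Add(Mul(Add(Mul(-1, 1), Mul(5, Pow(0, 2))), 17), 27) = Add(Mul(Add(-1, Mul(5, 0)), 17), 27) = Add(Mul(Add(-1, 0), 17), 27) = Add(Mul(-1, 17), 27) = Add(-17, 27) = 10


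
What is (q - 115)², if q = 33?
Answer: 6724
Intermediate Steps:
(q - 115)² = (33 - 115)² = (-82)² = 6724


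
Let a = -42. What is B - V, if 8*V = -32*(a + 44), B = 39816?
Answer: 39824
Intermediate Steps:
V = -8 (V = (-32*(-42 + 44))/8 = (-32*2)/8 = (⅛)*(-64) = -8)
B - V = 39816 - 1*(-8) = 39816 + 8 = 39824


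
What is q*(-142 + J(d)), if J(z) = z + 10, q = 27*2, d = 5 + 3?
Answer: -6696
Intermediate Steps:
d = 8
q = 54
J(z) = 10 + z
q*(-142 + J(d)) = 54*(-142 + (10 + 8)) = 54*(-142 + 18) = 54*(-124) = -6696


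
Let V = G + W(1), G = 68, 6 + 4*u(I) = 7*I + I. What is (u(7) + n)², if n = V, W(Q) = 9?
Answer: 32041/4 ≈ 8010.3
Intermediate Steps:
u(I) = -3/2 + 2*I (u(I) = -3/2 + (7*I + I)/4 = -3/2 + (8*I)/4 = -3/2 + 2*I)
V = 77 (V = 68 + 9 = 77)
n = 77
(u(7) + n)² = ((-3/2 + 2*7) + 77)² = ((-3/2 + 14) + 77)² = (25/2 + 77)² = (179/2)² = 32041/4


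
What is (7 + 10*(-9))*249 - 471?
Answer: -21138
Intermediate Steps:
(7 + 10*(-9))*249 - 471 = (7 - 90)*249 - 471 = -83*249 - 471 = -20667 - 471 = -21138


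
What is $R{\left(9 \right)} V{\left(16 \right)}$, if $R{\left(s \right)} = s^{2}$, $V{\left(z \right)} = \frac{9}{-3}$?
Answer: $-243$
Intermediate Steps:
$V{\left(z \right)} = -3$ ($V{\left(z \right)} = 9 \left(- \frac{1}{3}\right) = -3$)
$R{\left(9 \right)} V{\left(16 \right)} = 9^{2} \left(-3\right) = 81 \left(-3\right) = -243$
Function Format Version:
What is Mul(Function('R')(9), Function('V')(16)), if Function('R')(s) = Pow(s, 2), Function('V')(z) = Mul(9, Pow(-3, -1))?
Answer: -243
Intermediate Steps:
Function('V')(z) = -3 (Function('V')(z) = Mul(9, Rational(-1, 3)) = -3)
Mul(Function('R')(9), Function('V')(16)) = Mul(Pow(9, 2), -3) = Mul(81, -3) = -243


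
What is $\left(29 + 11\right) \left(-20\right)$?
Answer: $-800$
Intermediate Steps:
$\left(29 + 11\right) \left(-20\right) = 40 \left(-20\right) = -800$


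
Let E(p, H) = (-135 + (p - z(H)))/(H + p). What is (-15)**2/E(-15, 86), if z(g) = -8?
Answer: -225/2 ≈ -112.50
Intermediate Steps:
E(p, H) = (-127 + p)/(H + p) (E(p, H) = (-135 + (p - 1*(-8)))/(H + p) = (-135 + (p + 8))/(H + p) = (-135 + (8 + p))/(H + p) = (-127 + p)/(H + p))
(-15)**2/E(-15, 86) = (-15)**2/(((-127 - 15)/(86 - 15))) = 225/((-142/71)) = 225/(((1/71)*(-142))) = 225/(-2) = 225*(-1/2) = -225/2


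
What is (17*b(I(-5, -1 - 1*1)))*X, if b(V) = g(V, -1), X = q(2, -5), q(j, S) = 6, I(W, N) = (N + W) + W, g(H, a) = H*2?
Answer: -2448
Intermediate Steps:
g(H, a) = 2*H
I(W, N) = N + 2*W
X = 6
b(V) = 2*V
(17*b(I(-5, -1 - 1*1)))*X = (17*(2*((-1 - 1*1) + 2*(-5))))*6 = (17*(2*((-1 - 1) - 10)))*6 = (17*(2*(-2 - 10)))*6 = (17*(2*(-12)))*6 = (17*(-24))*6 = -408*6 = -2448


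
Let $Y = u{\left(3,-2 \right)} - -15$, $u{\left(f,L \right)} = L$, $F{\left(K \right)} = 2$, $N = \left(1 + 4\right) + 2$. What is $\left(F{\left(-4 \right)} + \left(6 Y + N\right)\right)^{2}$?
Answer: $7569$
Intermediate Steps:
$N = 7$ ($N = 5 + 2 = 7$)
$Y = 13$ ($Y = -2 - -15 = -2 + 15 = 13$)
$\left(F{\left(-4 \right)} + \left(6 Y + N\right)\right)^{2} = \left(2 + \left(6 \cdot 13 + 7\right)\right)^{2} = \left(2 + \left(78 + 7\right)\right)^{2} = \left(2 + 85\right)^{2} = 87^{2} = 7569$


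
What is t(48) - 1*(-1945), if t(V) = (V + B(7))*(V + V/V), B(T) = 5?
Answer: 4542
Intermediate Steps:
t(V) = (1 + V)*(5 + V) (t(V) = (V + 5)*(V + V/V) = (5 + V)*(V + 1) = (5 + V)*(1 + V) = (1 + V)*(5 + V))
t(48) - 1*(-1945) = (5 + 48**2 + 6*48) - 1*(-1945) = (5 + 2304 + 288) + 1945 = 2597 + 1945 = 4542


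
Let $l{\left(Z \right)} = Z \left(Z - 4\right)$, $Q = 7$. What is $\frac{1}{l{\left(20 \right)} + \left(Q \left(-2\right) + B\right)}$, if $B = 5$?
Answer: $\frac{1}{311} \approx 0.0032154$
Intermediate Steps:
$l{\left(Z \right)} = Z \left(-4 + Z\right)$
$\frac{1}{l{\left(20 \right)} + \left(Q \left(-2\right) + B\right)} = \frac{1}{20 \left(-4 + 20\right) + \left(7 \left(-2\right) + 5\right)} = \frac{1}{20 \cdot 16 + \left(-14 + 5\right)} = \frac{1}{320 - 9} = \frac{1}{311}$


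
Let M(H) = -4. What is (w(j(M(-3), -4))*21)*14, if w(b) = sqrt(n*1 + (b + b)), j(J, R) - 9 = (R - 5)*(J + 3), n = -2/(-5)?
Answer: 294*sqrt(910)/5 ≈ 1773.8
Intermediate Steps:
n = 2/5 (n = -2*(-1/5) = 2/5 ≈ 0.40000)
j(J, R) = 9 + (-5 + R)*(3 + J) (j(J, R) = 9 + (R - 5)*(J + 3) = 9 + (-5 + R)*(3 + J))
w(b) = sqrt(2/5 + 2*b) (w(b) = sqrt((2/5)*1 + (b + b)) = sqrt(2/5 + 2*b))
(w(j(M(-3), -4))*21)*14 = ((sqrt(10 + 50*(-6 - 5*(-4) + 3*(-4) - 4*(-4)))/5)*21)*14 = ((sqrt(10 + 50*(-6 + 20 - 12 + 16))/5)*21)*14 = ((sqrt(10 + 50*18)/5)*21)*14 = ((sqrt(10 + 900)/5)*21)*14 = ((sqrt(910)/5)*21)*14 = (21*sqrt(910)/5)*14 = 294*sqrt(910)/5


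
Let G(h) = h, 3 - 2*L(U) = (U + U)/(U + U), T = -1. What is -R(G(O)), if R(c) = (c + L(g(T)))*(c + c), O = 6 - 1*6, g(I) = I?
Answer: 0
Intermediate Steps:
O = 0 (O = 6 - 6 = 0)
L(U) = 1 (L(U) = 3/2 - (U + U)/(2*(U + U)) = 3/2 - 2*U/(2*(2*U)) = 3/2 - 2*U*1/(2*U)/2 = 3/2 - ½*1 = 3/2 - ½ = 1)
R(c) = 2*c*(1 + c) (R(c) = (c + 1)*(c + c) = (1 + c)*(2*c) = 2*c*(1 + c))
-R(G(O)) = -2*0*(1 + 0) = -2*0 = -1*0 = 0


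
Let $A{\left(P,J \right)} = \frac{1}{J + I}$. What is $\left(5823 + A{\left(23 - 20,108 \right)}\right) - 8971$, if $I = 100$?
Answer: $- \frac{654783}{208} \approx -3148.0$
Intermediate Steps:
$A{\left(P,J \right)} = \frac{1}{100 + J}$ ($A{\left(P,J \right)} = \frac{1}{J + 100} = \frac{1}{100 + J}$)
$\left(5823 + A{\left(23 - 20,108 \right)}\right) - 8971 = \left(5823 + \frac{1}{100 + 108}\right) - 8971 = \left(5823 + \frac{1}{208}\right) - 8971 = \frac{1211185}{208} - 8971 = - \frac{654783}{208}$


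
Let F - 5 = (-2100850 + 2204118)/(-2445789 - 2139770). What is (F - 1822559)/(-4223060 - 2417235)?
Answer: 759766272814/2768133136355 ≈ 0.27447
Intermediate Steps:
F = 2074957/416869 (F = 5 + (-2100850 + 2204118)/(-2445789 - 2139770) = 5 + 103268/(-4585559) = 5 + 103268*(-1/4585559) = 5 - 9388/416869 = 2074957/416869 ≈ 4.9775)
(F - 1822559)/(-4223060 - 2417235) = (2074957/416869 - 1822559)/(-4223060 - 2417235) = -759766272814/416869/(-6640295) = -759766272814/416869*(-1/6640295) = 759766272814/2768133136355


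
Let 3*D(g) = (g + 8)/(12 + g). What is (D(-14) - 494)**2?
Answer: 243049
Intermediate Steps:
D(g) = (8 + g)/(3*(12 + g)) (D(g) = ((g + 8)/(12 + g))/3 = ((8 + g)/(12 + g))/3 = (8 + g)/(3*(12 + g)))
(D(-14) - 494)**2 = ((8 - 14)/(3*(12 - 14)) - 494)**2 = ((1/3)*(-6)/(-2) - 494)**2 = ((1/3)*(-1/2)*(-6) - 494)**2 = (1 - 494)**2 = (-493)**2 = 243049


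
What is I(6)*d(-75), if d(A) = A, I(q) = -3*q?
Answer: 1350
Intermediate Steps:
I(6)*d(-75) = -3*6*(-75) = -18*(-75) = 1350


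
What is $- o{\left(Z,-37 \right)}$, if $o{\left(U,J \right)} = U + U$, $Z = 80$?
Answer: $-160$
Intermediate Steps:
$o{\left(U,J \right)} = 2 U$
$- o{\left(Z,-37 \right)} = - 2 \cdot 80 = \left(-1\right) 160 = -160$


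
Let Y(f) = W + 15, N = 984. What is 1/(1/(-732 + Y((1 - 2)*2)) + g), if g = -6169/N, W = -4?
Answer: -709464/4448833 ≈ -0.15947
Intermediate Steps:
g = -6169/984 ≈ -6.2693
Y(f) = 11 (Y(f) = -4 + 15 = 11)
1/(1/(-732 + Y((1 - 2)*2)) + g) = 1/(1/(-732 + 11) - 6169/984) = 1/(1/(-721) - 6169/984) = 1/(-1/721 - 6169/984) = 1/(-4448833/709464) = -709464/4448833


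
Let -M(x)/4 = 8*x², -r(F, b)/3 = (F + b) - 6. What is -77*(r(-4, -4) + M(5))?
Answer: 58366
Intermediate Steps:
r(F, b) = 18 - 3*F - 3*b (r(F, b) = -3*((F + b) - 6) = -3*(-6 + F + b) = 18 - 3*F - 3*b)
M(x) = -32*x²
-77*(r(-4, -4) + M(5)) = -77*((18 - 3*(-4) - 3*(-4)) - 32*5²) = -77*((18 + 12 + 12) - 32*25) = -77*(42 - 800) = -77*(-758) = 58366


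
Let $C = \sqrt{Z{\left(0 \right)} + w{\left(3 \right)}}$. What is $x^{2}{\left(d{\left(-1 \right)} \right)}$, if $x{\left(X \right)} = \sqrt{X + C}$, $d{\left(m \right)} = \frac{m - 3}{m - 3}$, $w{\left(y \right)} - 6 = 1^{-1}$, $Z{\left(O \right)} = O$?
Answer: $1 + \sqrt{7} \approx 3.6458$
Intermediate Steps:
$w{\left(y \right)} = 7$ ($w{\left(y \right)} = 6 + 1^{-1} = 6 + 1 = 7$)
$d{\left(m \right)} = 1$ ($d{\left(m \right)} = \frac{-3 + m}{-3 + m} = 1$)
$C = \sqrt{7}$ ($C = \sqrt{0 + 7} = \sqrt{7} \approx 2.6458$)
$x{\left(X \right)} = \sqrt{X + \sqrt{7}}$
$x^{2}{\left(d{\left(-1 \right)} \right)} = \left(\sqrt{1 + \sqrt{7}}\right)^{2} = 1 + \sqrt{7}$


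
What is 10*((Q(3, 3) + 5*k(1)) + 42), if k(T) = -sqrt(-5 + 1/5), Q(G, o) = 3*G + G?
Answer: 540 - 20*I*sqrt(30) ≈ 540.0 - 109.54*I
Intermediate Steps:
Q(G, o) = 4*G
k(T) = -2*I*sqrt(30)/5 (k(T) = -sqrt(-5 + 1/5) = -sqrt(-24/5) = -2*I*sqrt(30)/5)
10*((Q(3, 3) + 5*k(1)) + 42) = 10*((4*3 + 5*(-2*I*sqrt(30)/5)) + 42) = 10*((12 - 2*I*sqrt(30)) + 42) = 10*(54 - 2*I*sqrt(30)) = 540 - 20*I*sqrt(30)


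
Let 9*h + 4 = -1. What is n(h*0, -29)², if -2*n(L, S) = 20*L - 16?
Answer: 64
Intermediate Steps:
h = -5/9 (h = -4/9 + (⅑)*(-1) = -4/9 - ⅑ = -5/9 ≈ -0.55556)
n(L, S) = 8 - 10*L (n(L, S) = -(20*L - 16)/2 = -(-16 + 20*L)/2 = 8 - 10*L)
n(h*0, -29)² = (8 - (-50)*0/9)² = (8 - 10*0)² = (8 + 0)² = 8² = 64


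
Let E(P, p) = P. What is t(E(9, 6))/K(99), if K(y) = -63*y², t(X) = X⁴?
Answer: -9/847 ≈ -0.010626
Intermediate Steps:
t(E(9, 6))/K(99) = 9⁴/((-63*99²)) = 6561/((-63*9801)) = 6561/(-617463) = 6561*(-1/617463) = -9/847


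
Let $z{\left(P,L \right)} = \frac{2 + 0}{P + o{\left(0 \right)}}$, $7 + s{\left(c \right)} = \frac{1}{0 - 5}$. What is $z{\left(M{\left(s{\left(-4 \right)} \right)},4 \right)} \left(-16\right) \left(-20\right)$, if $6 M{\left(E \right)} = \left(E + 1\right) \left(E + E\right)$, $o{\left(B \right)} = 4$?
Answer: $\frac{2000}{59} \approx 33.898$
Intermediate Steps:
$s{\left(c \right)} = - \frac{36}{5}$ ($s{\left(c \right)} = -7 + \frac{1}{0 - 5} = -7 + \frac{1}{-5} = -7 - \frac{1}{5} = - \frac{36}{5}$)
$M{\left(E \right)} = \frac{E \left(1 + E\right)}{3}$ ($M{\left(E \right)} = \frac{\left(E + 1\right) \left(E + E\right)}{6} = \frac{\left(1 + E\right) 2 E}{6} = \frac{2 E \left(1 + E\right)}{6} = \frac{E \left(1 + E\right)}{3}$)
$z{\left(P,L \right)} = \frac{2}{4 + P}$ ($z{\left(P,L \right)} = \frac{2 + 0}{P + 4} = \frac{2}{4 + P}$)
$z{\left(M{\left(s{\left(-4 \right)} \right)},4 \right)} \left(-16\right) \left(-20\right) = \frac{2}{4 + \frac{1}{3} \left(- \frac{36}{5}\right) \left(1 - \frac{36}{5}\right)} \left(-16\right) \left(-20\right) = \frac{2}{4 + \frac{1}{3} \left(- \frac{36}{5}\right) \left(- \frac{31}{5}\right)} \left(-16\right) \left(-20\right) = \frac{2}{4 + \frac{372}{25}} \left(-16\right) \left(-20\right) = \frac{2}{\frac{472}{25}} \left(-16\right) \left(-20\right) = 2 \cdot \frac{25}{472} \left(-16\right) \left(-20\right) = \frac{25}{236} \left(-16\right) \left(-20\right) = \left(- \frac{100}{59}\right) \left(-20\right) = \frac{2000}{59}$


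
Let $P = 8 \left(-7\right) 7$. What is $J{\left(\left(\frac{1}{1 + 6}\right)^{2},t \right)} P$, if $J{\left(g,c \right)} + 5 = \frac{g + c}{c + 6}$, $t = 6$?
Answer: $\frac{5290}{3} \approx 1763.3$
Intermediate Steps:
$J{\left(g,c \right)} = -5 + \frac{c + g}{6 + c}$ ($J{\left(g,c \right)} = -5 + \frac{g + c}{c + 6} = -5 + \frac{c + g}{6 + c}$)
$P = -392$ ($P = \left(-56\right) 7 = -392$)
$J{\left(\left(\frac{1}{1 + 6}\right)^{2},t \right)} P = \frac{-30 + \left(\frac{1}{1 + 6}\right)^{2} - 24}{6 + 6} \left(-392\right) = \frac{-30 + \left(\frac{1}{7}\right)^{2} - 24}{12} \left(-392\right) = \frac{-30 + \frac{1}{49} - 24}{12} \left(-392\right) = \frac{1}{12} \left(- \frac{2645}{49}\right) \left(-392\right) = \left(- \frac{2645}{588}\right) \left(-392\right) = \frac{5290}{3}$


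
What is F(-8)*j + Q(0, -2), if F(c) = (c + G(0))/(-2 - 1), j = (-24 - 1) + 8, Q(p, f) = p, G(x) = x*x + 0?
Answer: -136/3 ≈ -45.333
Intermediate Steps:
G(x) = x**2 (G(x) = x**2 + 0 = x**2)
j = -17 (j = -25 + 8 = -17)
F(c) = -c/3 (F(c) = (c + 0**2)/(-2 - 1) = (c + 0)/(-3) = c*(-1/3) = -c/3)
F(-8)*j + Q(0, -2) = -1/3*(-8)*(-17) + 0 = (8/3)*(-17) + 0 = -136/3 + 0 = -136/3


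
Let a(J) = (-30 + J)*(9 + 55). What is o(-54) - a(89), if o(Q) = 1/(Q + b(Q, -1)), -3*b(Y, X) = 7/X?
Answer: -585283/155 ≈ -3776.0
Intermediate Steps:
b(Y, X) = -7/(3*X)
a(J) = -1920 + 64*J (a(J) = (-30 + J)*64 = -1920 + 64*J)
o(Q) = 1/(7/3 + Q) (o(Q) = 1/(Q - 7/3/(-1)) = 1/(Q - 7/3*(-1)) = 1/(Q + 7/3) = 1/(7/3 + Q))
o(-54) - a(89) = 3/(7 + 3*(-54)) - (-1920 + 64*89) = 3/(7 - 162) - (-1920 + 5696) = 3/(-155) - 1*3776 = 3*(-1/155) - 3776 = -3/155 - 3776 = -585283/155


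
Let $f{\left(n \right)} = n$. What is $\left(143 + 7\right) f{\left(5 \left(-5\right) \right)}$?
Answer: $-3750$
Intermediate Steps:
$\left(143 + 7\right) f{\left(5 \left(-5\right) \right)} = \left(143 + 7\right) 5 \left(-5\right) = 150 \left(-25\right) = -3750$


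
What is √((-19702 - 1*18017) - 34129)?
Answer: 2*I*√17962 ≈ 268.04*I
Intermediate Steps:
√((-19702 - 1*18017) - 34129) = √((-19702 - 18017) - 34129) = √(-37719 - 34129) = √(-71848) = 2*I*√17962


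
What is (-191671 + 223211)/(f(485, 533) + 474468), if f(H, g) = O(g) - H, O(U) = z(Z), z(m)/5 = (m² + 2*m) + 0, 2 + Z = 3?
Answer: 15770/236999 ≈ 0.066540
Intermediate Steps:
Z = 1 (Z = -2 + 3 = 1)
z(m) = 5*m² + 10*m (z(m) = 5*((m² + 2*m) + 0) = 5*(m² + 2*m) = 5*m² + 10*m)
O(U) = 15 (O(U) = 5*1*(2 + 1) = 5*1*3 = 15)
f(H, g) = 15 - H
(-191671 + 223211)/(f(485, 533) + 474468) = (-191671 + 223211)/((15 - 1*485) + 474468) = 31540/((15 - 485) + 474468) = 31540/(-470 + 474468) = 31540/473998 = 31540*(1/473998) = 15770/236999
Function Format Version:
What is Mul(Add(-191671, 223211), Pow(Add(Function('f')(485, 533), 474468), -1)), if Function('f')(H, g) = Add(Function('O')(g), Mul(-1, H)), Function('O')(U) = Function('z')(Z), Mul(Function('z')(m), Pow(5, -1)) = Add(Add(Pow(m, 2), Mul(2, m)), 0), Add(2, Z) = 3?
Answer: Rational(15770, 236999) ≈ 0.066540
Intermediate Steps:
Z = 1 (Z = Add(-2, 3) = 1)
Function('z')(m) = Add(Mul(5, Pow(m, 2)), Mul(10, m)) (Function('z')(m) = Mul(5, Add(Add(Pow(m, 2), Mul(2, m)), 0)) = Mul(5, Add(Pow(m, 2), Mul(2, m))) = Add(Mul(5, Pow(m, 2)), Mul(10, m)))
Function('O')(U) = 15 (Function('O')(U) = Mul(5, 1, Add(2, 1)) = Mul(5, 1, 3) = 15)
Function('f')(H, g) = Add(15, Mul(-1, H))
Mul(Add(-191671, 223211), Pow(Add(Function('f')(485, 533), 474468), -1)) = Mul(Add(-191671, 223211), Pow(Add(Add(15, Mul(-1, 485)), 474468), -1)) = Mul(31540, Pow(Add(Add(15, -485), 474468), -1)) = Mul(31540, Pow(Add(-470, 474468), -1)) = Mul(31540, Pow(473998, -1)) = Mul(31540, Rational(1, 473998)) = Rational(15770, 236999)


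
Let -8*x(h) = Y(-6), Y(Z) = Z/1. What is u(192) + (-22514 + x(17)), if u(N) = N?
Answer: -89285/4 ≈ -22321.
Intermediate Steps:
Y(Z) = Z (Y(Z) = Z*1 = Z)
x(h) = ¾ (x(h) = -⅛*(-6) = ¾)
u(192) + (-22514 + x(17)) = 192 + (-22514 + ¾) = 192 - 90053/4 = -89285/4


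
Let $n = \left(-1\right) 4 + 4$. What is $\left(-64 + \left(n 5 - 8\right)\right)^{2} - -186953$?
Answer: $192137$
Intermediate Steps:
$n = 0$ ($n = -4 + 4 = 0$)
$\left(-64 + \left(n 5 - 8\right)\right)^{2} - -186953 = \left(-64 + \left(0 \cdot 5 - 8\right)\right)^{2} - -186953 = \left(-64 + \left(0 - 8\right)\right)^{2} + 186953 = \left(-64 - 8\right)^{2} + 186953 = \left(-72\right)^{2} + 186953 = 5184 + 186953 = 192137$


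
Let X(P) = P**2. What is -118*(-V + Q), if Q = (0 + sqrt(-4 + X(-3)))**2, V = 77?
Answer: 8496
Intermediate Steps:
Q = 5 (Q = (0 + sqrt(-4 + (-3)**2))**2 = (0 + sqrt(-4 + 9))**2 = (0 + sqrt(5))**2 = (sqrt(5))**2 = 5)
-118*(-V + Q) = -118*(-1*77 + 5) = -118*(-77 + 5) = -118*(-72) = 8496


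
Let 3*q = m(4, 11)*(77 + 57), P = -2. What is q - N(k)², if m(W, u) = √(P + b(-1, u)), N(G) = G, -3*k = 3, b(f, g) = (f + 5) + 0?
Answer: -1 + 134*√2/3 ≈ 62.168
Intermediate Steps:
b(f, g) = 5 + f (b(f, g) = (5 + f) + 0 = 5 + f)
k = -1 (k = -⅓*3 = -1)
m(W, u) = √2 (m(W, u) = √(-2 + (5 - 1)) = √(-2 + 4) = √2)
q = 134*√2/3 (q = (√2*(77 + 57))/3 = (√2*134)/3 = (134*√2)/3 = 134*√2/3 ≈ 63.168)
q - N(k)² = 134*√2/3 - 1*(-1)² = 134*√2/3 - 1*1 = 134*√2/3 - 1 = -1 + 134*√2/3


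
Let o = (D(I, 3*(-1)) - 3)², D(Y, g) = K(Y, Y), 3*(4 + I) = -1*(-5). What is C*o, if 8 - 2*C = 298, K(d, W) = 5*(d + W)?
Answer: -904945/9 ≈ -1.0055e+5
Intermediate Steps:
I = -7/3 (I = -4 + (-1*(-5))/3 = -4 + (⅓)*5 = -4 + 5/3 = -7/3 ≈ -2.3333)
K(d, W) = 5*W + 5*d (K(d, W) = 5*(W + d) = 5*W + 5*d)
C = -145 (C = 4 - ½*298 = 4 - 149 = -145)
D(Y, g) = 10*Y (D(Y, g) = 5*Y + 5*Y = 10*Y)
o = 6241/9 (o = (10*(-7/3) - 3)² = (-70/3 - 3)² = (-79/3)² = 6241/9 ≈ 693.44)
C*o = -145*6241/9 = -904945/9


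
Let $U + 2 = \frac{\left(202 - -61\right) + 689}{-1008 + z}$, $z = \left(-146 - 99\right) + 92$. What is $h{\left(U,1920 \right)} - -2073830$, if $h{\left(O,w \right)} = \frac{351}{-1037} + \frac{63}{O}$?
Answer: $\frac{7040862040075}{3395138} \approx 2.0738 \cdot 10^{6}$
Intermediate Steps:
$z = -153$ ($z = -245 + 92 = -153$)
$U = - \frac{3274}{1161}$ ($U = -2 + \frac{\left(202 - -61\right) + 689}{-1008 - 153} = -2 + \frac{\left(202 + 61\right) + 689}{-1161} = -2 + \left(263 + 689\right) \left(- \frac{1}{1161}\right) = -2 + 952 \left(- \frac{1}{1161}\right) = -2 - \frac{952}{1161} = - \frac{3274}{1161} \approx -2.82$)
$h{\left(O,w \right)} = - \frac{351}{1037} + \frac{63}{O}$ ($h{\left(O,w \right)} = 351 \left(- \frac{1}{1037}\right) + \frac{63}{O} = - \frac{351}{1037} + \frac{63}{O}$)
$h{\left(U,1920 \right)} - -2073830 = \left(- \frac{351}{1037} + \frac{63}{- \frac{3274}{1161}}\right) - -2073830 = \left(- \frac{351}{1037} + 63 \left(- \frac{1161}{3274}\right)\right) + 2073830 = \left(- \frac{351}{1037} - \frac{73143}{3274}\right) + 2073830 = - \frac{76998465}{3395138} + 2073830 = \frac{7040862040075}{3395138}$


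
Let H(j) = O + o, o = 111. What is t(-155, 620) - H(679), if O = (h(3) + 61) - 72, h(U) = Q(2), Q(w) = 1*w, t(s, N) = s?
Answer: -257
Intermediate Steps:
Q(w) = w
h(U) = 2
O = -9 (O = (2 + 61) - 72 = 63 - 72 = -9)
H(j) = 102 (H(j) = -9 + 111 = 102)
t(-155, 620) - H(679) = -155 - 1*102 = -155 - 102 = -257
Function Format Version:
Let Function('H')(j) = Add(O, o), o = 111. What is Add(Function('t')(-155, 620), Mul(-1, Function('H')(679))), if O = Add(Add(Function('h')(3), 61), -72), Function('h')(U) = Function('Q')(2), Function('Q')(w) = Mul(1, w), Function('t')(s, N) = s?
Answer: -257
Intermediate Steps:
Function('Q')(w) = w
Function('h')(U) = 2
O = -9 (O = Add(Add(2, 61), -72) = Add(63, -72) = -9)
Function('H')(j) = 102 (Function('H')(j) = Add(-9, 111) = 102)
Add(Function('t')(-155, 620), Mul(-1, Function('H')(679))) = Add(-155, Mul(-1, 102)) = Add(-155, -102) = -257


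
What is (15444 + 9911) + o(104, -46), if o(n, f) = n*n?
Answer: 36171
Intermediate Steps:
o(n, f) = n**2
(15444 + 9911) + o(104, -46) = (15444 + 9911) + 104**2 = 25355 + 10816 = 36171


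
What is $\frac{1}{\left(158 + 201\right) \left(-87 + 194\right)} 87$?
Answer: $\frac{87}{38413} \approx 0.0022649$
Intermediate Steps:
$\frac{1}{\left(158 + 201\right) \left(-87 + 194\right)} 87 = \frac{1}{359 \cdot 107} \cdot 87 = \frac{1}{359} \cdot \frac{1}{107} \cdot 87 = \frac{1}{38413} \cdot 87 = \frac{87}{38413}$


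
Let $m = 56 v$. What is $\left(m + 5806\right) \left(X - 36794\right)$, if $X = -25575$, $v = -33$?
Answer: $-246856502$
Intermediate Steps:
$m = -1848$ ($m = 56 \left(-33\right) = -1848$)
$\left(m + 5806\right) \left(X - 36794\right) = \left(-1848 + 5806\right) \left(-25575 - 36794\right) = 3958 \left(-62369\right) = -246856502$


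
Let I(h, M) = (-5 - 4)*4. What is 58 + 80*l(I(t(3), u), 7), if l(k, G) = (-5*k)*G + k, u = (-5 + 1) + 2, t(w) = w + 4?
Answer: 97978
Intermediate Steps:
t(w) = 4 + w
u = -2 (u = -4 + 2 = -2)
I(h, M) = -36 (I(h, M) = -9*4 = -36)
l(k, G) = k - 5*G*k (l(k, G) = -5*G*k + k = k - 5*G*k)
58 + 80*l(I(t(3), u), 7) = 58 + 80*(-36*(1 - 5*7)) = 58 + 80*(-36*(1 - 35)) = 58 + 80*(-36*(-34)) = 58 + 80*1224 = 58 + 97920 = 97978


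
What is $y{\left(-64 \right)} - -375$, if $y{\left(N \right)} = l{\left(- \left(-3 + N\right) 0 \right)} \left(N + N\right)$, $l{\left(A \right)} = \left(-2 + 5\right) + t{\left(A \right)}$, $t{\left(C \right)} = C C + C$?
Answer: $-9$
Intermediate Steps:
$t{\left(C \right)} = C + C^{2}$ ($t{\left(C \right)} = C^{2} + C = C + C^{2}$)
$l{\left(A \right)} = 3 + A \left(1 + A\right)$ ($l{\left(A \right)} = \left(-2 + 5\right) + A \left(1 + A\right) = 3 + A \left(1 + A\right)$)
$y{\left(N \right)} = 6 N$ ($y{\left(N \right)} = \left(3 + - \left(-3 + N\right) 0 \left(1 - \left(-3 + N\right) 0\right)\right) \left(N + N\right) = \left(3 + \left(-1\right) 0 \left(1 - 0\right)\right) 2 N = \left(3 + 0 \left(1 + 0\right)\right) 2 N = \left(3 + 0 \cdot 1\right) 2 N = \left(3 + 0\right) 2 N = 3 \cdot 2 N = 6 N$)
$y{\left(-64 \right)} - -375 = 6 \left(-64\right) - -375 = -384 + 375 = -9$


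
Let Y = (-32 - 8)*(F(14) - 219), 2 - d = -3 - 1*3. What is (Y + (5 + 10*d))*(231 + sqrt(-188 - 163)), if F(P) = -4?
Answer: 2080155 + 27015*I*sqrt(39) ≈ 2.0802e+6 + 1.6871e+5*I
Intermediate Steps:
d = 8 (d = 2 - (-3 - 1*3) = 2 - (-3 - 3) = 2 - 1*(-6) = 2 + 6 = 8)
Y = 8920 (Y = (-32 - 8)*(-4 - 219) = -40*(-223) = 8920)
(Y + (5 + 10*d))*(231 + sqrt(-188 - 163)) = (8920 + (5 + 10*8))*(231 + sqrt(-188 - 163)) = (8920 + (5 + 80))*(231 + sqrt(-351)) = (8920 + 85)*(231 + 3*I*sqrt(39)) = 9005*(231 + 3*I*sqrt(39)) = 2080155 + 27015*I*sqrt(39)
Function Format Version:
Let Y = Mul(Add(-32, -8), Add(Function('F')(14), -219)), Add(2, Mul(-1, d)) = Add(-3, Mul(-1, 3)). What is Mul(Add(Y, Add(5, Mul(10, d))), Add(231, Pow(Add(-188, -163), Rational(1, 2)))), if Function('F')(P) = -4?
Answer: Add(2080155, Mul(27015, I, Pow(39, Rational(1, 2)))) ≈ Add(2.0802e+6, Mul(1.6871e+5, I))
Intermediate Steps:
d = 8 (d = Add(2, Mul(-1, Add(-3, Mul(-1, 3)))) = Add(2, Mul(-1, Add(-3, -3))) = Add(2, Mul(-1, -6)) = Add(2, 6) = 8)
Y = 8920 (Y = Mul(Add(-32, -8), Add(-4, -219)) = Mul(-40, -223) = 8920)
Mul(Add(Y, Add(5, Mul(10, d))), Add(231, Pow(Add(-188, -163), Rational(1, 2)))) = Mul(Add(8920, Add(5, Mul(10, 8))), Add(231, Pow(Add(-188, -163), Rational(1, 2)))) = Mul(Add(8920, Add(5, 80)), Add(231, Pow(-351, Rational(1, 2)))) = Mul(Add(8920, 85), Add(231, Mul(3, I, Pow(39, Rational(1, 2))))) = Mul(9005, Add(231, Mul(3, I, Pow(39, Rational(1, 2))))) = Add(2080155, Mul(27015, I, Pow(39, Rational(1, 2))))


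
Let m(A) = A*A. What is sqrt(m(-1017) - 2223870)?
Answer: I*sqrt(1189581) ≈ 1090.7*I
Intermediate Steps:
m(A) = A**2
sqrt(m(-1017) - 2223870) = sqrt((-1017)**2 - 2223870) = sqrt(1034289 - 2223870) = sqrt(-1189581) = I*sqrt(1189581)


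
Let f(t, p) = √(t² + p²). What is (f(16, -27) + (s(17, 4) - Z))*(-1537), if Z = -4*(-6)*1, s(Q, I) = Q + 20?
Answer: -19981 - 1537*√985 ≈ -68219.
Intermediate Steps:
s(Q, I) = 20 + Q
Z = 24 (Z = 24*1 = 24)
f(t, p) = √(p² + t²)
(f(16, -27) + (s(17, 4) - Z))*(-1537) = (√((-27)² + 16²) + ((20 + 17) - 1*24))*(-1537) = (√(729 + 256) + (37 - 24))*(-1537) = (√985 + 13)*(-1537) = (13 + √985)*(-1537) = -19981 - 1537*√985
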